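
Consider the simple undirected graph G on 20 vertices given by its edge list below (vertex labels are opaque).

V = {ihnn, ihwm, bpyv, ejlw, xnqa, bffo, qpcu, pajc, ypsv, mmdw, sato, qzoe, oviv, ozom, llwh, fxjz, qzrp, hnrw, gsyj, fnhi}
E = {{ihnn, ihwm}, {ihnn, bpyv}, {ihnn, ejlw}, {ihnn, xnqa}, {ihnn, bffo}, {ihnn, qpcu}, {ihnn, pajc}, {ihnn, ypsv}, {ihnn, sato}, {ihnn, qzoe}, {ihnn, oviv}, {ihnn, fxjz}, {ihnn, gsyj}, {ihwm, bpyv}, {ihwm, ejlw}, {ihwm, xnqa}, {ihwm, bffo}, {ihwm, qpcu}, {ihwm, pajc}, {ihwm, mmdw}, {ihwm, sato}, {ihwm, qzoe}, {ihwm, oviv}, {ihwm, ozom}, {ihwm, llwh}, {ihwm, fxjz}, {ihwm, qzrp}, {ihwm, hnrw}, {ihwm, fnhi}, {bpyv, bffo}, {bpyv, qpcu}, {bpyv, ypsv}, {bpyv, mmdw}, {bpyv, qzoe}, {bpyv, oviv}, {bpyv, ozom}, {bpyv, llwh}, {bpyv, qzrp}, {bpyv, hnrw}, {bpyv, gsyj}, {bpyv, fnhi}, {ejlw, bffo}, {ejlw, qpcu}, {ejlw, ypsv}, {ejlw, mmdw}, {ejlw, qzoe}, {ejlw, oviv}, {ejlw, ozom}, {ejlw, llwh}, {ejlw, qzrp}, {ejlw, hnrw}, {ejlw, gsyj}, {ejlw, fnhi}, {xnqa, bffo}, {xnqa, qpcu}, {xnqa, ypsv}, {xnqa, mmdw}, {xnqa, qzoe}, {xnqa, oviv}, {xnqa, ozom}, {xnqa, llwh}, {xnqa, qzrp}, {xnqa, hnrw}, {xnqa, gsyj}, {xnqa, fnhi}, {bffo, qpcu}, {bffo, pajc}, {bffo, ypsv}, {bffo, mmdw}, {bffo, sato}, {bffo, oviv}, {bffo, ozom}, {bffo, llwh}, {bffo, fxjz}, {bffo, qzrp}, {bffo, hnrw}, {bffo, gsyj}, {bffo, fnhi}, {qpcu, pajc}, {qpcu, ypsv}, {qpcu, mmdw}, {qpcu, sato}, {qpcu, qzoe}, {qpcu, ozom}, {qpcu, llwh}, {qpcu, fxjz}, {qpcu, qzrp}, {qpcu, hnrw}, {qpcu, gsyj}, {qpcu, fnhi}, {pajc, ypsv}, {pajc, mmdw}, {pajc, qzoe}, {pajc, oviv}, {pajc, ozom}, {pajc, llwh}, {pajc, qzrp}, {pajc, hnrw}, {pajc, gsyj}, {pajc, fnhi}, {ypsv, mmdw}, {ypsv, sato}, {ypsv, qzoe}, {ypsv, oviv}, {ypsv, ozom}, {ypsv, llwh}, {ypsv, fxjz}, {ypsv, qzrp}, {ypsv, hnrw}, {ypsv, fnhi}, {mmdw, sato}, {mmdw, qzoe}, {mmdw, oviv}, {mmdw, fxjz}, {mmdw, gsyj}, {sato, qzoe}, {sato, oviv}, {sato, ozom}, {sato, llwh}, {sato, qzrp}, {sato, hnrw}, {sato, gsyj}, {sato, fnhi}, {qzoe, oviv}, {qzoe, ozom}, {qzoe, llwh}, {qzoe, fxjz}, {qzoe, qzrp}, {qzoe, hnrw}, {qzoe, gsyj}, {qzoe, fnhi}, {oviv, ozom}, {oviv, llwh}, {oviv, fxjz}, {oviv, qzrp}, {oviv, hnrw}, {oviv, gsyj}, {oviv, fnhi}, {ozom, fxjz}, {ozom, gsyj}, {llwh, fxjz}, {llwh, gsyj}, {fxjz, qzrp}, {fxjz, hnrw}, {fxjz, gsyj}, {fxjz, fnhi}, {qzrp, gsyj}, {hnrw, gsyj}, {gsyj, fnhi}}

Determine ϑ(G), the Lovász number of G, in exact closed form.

7

N(qpcu) = {ihnn, ihwm, bpyv, ejlw, xnqa, bffo, pajc, ypsv, mmdw, sato, qzoe, ozom, llwh, fxjz, qzrp, hnrw, gsyj, fnhi}, |N(qpcu)| = 18.
N(gsyj) = {ihnn, bpyv, ejlw, xnqa, bffo, qpcu, pajc, mmdw, sato, qzoe, oviv, ozom, llwh, fxjz, qzrp, hnrw, fnhi}, |N(gsyj)| = 17.
deg(fxjz) = 14; N(fxjz) = {ihnn, ihwm, bffo, qpcu, ypsv, mmdw, qzoe, oviv, ozom, llwh, qzrp, hnrw, gsyj, fnhi}.
deg(bpyv) = 14; N(bpyv) = {ihnn, ihwm, bffo, qpcu, ypsv, mmdw, qzoe, oviv, ozom, llwh, qzrp, hnrw, gsyj, fnhi}.
Complete multipartite on [7, 6, 3, 2, 2]: sandwich collapses at ϑ=7.
≈ 7.000000 (to 6 d.p.).
Sandwich: α(G)=7 ≤ ϑ(G)=7 ≤ χ(Ḡ)=7 (collapsed).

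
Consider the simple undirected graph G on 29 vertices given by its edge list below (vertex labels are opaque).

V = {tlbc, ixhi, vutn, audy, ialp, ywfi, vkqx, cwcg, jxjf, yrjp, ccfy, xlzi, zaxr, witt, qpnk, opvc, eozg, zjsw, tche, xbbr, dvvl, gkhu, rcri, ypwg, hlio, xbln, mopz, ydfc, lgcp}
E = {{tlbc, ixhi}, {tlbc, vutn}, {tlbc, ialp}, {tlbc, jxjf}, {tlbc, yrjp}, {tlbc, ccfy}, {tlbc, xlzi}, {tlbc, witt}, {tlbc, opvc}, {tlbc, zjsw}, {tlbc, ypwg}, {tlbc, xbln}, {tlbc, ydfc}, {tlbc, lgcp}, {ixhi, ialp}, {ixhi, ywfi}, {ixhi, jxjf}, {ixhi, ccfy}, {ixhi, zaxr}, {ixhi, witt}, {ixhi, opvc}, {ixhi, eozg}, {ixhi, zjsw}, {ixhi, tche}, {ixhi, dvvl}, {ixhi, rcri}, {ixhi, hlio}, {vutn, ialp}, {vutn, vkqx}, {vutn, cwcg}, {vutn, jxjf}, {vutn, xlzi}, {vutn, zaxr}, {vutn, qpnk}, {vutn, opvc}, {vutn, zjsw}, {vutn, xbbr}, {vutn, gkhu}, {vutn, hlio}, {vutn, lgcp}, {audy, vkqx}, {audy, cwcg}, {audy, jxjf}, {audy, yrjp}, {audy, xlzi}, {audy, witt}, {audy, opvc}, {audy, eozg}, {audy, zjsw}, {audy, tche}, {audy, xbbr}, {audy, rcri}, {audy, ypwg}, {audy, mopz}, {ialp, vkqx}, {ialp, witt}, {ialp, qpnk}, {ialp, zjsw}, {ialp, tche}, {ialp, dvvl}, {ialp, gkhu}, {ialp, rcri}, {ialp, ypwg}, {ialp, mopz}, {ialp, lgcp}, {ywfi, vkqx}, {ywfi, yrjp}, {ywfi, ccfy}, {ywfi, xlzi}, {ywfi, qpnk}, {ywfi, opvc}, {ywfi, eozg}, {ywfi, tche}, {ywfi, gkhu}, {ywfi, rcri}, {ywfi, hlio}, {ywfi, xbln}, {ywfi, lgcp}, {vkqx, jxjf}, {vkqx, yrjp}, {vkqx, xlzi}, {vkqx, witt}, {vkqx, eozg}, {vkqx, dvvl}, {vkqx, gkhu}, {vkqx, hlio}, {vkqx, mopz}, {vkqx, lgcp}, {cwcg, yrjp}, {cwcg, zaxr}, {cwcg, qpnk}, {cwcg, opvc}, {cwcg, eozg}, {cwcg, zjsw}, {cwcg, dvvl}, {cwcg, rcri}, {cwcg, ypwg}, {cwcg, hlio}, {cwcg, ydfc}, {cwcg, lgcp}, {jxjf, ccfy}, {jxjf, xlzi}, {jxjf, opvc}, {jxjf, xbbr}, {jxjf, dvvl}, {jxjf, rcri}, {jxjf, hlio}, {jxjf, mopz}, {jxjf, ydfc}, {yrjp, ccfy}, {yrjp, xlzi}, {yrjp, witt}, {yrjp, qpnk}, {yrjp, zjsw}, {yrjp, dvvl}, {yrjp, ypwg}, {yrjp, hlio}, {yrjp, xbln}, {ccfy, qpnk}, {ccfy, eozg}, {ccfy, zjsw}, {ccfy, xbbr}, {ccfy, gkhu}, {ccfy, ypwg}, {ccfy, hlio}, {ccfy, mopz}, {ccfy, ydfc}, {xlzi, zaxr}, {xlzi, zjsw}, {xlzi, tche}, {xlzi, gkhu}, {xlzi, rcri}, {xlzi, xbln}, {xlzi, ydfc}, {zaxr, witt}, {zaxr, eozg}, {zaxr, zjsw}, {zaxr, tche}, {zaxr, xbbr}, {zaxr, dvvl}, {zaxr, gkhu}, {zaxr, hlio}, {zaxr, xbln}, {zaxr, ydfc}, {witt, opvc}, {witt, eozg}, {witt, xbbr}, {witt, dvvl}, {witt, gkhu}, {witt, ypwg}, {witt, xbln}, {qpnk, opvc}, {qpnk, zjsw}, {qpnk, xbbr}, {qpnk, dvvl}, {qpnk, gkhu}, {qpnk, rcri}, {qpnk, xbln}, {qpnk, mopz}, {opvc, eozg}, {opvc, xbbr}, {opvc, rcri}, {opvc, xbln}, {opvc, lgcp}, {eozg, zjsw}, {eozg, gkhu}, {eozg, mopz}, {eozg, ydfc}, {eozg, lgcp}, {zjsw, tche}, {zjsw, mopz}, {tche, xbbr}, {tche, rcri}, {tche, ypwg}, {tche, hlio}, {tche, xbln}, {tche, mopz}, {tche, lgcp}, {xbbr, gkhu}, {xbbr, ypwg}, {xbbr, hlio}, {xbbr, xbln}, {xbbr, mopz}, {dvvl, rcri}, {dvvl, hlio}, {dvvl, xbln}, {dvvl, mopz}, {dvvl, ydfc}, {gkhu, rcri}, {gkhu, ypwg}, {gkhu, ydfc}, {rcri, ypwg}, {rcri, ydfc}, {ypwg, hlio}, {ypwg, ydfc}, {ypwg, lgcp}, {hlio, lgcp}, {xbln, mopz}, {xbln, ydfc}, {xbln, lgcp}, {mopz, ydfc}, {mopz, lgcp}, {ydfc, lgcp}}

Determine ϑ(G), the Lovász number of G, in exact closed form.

sqrt(29)

N(zjsw) = {tlbc, ixhi, vutn, audy, ialp, cwcg, yrjp, ccfy, xlzi, zaxr, qpnk, eozg, tche, mopz}, |N(zjsw)| = 14.
deg(mopz) = 14; N(mopz) = {audy, ialp, vkqx, jxjf, ccfy, qpnk, eozg, zjsw, tche, xbbr, dvvl, xbln, ydfc, lgcp}.
N(yrjp) = {tlbc, audy, ywfi, vkqx, cwcg, ccfy, xlzi, witt, qpnk, zjsw, dvvl, ypwg, hlio, xbln}, |N(yrjp)| = 14.
deg(witt) = 14; N(witt) = {tlbc, ixhi, audy, ialp, vkqx, yrjp, zaxr, opvc, eozg, xbbr, dvvl, gkhu, ypwg, xbln}.
G on 29 vertices is 14-regular; Paley(29): SR with (k,λ,μ)=(14,6,7).
A has 3 distinct eigenvalues ≈ [14.0, 2.1926, -3.1926].
−29·(-sqrt(29)/2 - 1/2) / ((14)−(-sqrt(29)/2 - 1/2)) = sqrt(29) = ϑ(G).
= 5.3852… (decimal).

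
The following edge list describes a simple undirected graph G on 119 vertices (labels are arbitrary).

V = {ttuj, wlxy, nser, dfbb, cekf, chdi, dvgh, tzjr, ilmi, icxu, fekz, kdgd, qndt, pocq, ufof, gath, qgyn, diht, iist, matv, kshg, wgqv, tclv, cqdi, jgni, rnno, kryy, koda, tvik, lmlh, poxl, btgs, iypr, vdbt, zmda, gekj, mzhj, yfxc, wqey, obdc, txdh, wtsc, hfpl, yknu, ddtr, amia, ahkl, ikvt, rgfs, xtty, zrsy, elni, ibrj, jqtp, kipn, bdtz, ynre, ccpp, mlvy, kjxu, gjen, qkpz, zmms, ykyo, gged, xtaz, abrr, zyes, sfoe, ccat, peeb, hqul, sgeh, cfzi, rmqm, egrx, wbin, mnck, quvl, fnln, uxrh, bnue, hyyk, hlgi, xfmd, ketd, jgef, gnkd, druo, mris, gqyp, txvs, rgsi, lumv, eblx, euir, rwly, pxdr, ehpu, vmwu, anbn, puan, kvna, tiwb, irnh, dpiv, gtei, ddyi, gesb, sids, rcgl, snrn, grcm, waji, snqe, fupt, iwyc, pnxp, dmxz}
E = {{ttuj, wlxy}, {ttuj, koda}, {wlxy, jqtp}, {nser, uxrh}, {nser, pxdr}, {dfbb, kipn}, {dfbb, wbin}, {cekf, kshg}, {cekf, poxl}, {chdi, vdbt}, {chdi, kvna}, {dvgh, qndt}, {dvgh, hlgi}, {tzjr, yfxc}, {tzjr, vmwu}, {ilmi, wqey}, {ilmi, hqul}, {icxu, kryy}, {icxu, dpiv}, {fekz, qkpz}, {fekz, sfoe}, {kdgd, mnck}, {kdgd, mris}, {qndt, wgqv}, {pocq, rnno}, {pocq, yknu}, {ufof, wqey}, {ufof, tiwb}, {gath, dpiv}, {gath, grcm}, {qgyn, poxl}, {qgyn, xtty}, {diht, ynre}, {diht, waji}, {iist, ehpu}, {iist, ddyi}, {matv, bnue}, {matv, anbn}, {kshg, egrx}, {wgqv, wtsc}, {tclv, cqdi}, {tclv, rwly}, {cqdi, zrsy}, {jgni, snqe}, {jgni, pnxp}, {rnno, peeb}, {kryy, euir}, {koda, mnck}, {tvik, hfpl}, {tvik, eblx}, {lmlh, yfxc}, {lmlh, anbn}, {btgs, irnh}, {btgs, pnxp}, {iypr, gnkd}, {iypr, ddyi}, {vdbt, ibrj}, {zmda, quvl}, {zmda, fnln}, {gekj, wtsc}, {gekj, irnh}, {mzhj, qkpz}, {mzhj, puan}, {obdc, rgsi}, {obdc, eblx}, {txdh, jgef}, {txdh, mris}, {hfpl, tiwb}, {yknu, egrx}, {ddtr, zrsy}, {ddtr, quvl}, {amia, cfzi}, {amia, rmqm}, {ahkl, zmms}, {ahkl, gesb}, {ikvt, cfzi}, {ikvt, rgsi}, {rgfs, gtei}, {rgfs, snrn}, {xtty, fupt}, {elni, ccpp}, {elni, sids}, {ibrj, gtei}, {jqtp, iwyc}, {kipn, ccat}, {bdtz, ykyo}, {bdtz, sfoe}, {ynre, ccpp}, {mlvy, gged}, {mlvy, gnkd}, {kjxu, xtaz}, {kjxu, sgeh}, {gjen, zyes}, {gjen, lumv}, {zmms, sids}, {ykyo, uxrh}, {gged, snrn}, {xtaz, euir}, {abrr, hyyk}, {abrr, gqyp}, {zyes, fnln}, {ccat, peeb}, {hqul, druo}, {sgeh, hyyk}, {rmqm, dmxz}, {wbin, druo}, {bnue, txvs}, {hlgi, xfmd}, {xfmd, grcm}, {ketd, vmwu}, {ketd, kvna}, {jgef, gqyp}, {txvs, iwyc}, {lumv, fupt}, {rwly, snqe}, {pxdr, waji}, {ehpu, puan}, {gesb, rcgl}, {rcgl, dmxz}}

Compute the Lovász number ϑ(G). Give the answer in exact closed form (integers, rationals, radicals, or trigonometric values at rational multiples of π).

Vertex wgqv has 2 neighbors: qndt, wtsc.
deg(dfbb) = 2; N(dfbb) = {kipn, wbin}.
deg(irnh) = 2; N(irnh) = {btgs, gekj}.
deg(tiwb) = 2; N(tiwb) = {ufof, hfpl}.
deg(v) = 2 for all v (|V|=119); the odd cycle C_{119}.
Distinct eigenvalues (to 5 d.p.): [2.0, 1.99721, 1.98886, 1.97496, 1.95556, 1.93071, 1.90047, 1.86494, 1.82422, 1.7784, 1.72763, 1.67205, 1.6118, 1.54707, 1.47802, 1.40485, 1.32776, 1.24698, 1.16272, 1.07522, 0.98472, 0.89148, 0.79575, 0.6978, 0.59791, 0.49636, 0.39342, 0.28938, 0.18454, 0.07918, -0.0264, -0.1319, -0.23704, -0.34152, -0.44504, -0.54733, -0.64808, -0.74704, -0.84391, -0.93843, -1.03033, -1.11936, -1.20527, -1.28782, -1.36678, -1.44194, -1.51307, -1.57999, -1.6425, -1.70043, -1.75363, -1.80194, -1.84522, -1.88337, -1.91626, -1.94381, -1.96595, -1.9826, -1.99373, -1.9993].
ϑ = −N·λ_min/(λ_max−λ_min) = −119·(-2*cos(pi/119))/(2−(-2*cos(pi/119))) = 119*cos(pi/119)/(cos(pi/119) + 1).
Numerically 59.4896316.
Sandwich: α(G)=59 ≤ ϑ(G)=119*cos(pi/119)/(cos(pi/119) + 1) ≤ χ(Ḡ)=60 (both strict).

119*cos(pi/119)/(cos(pi/119) + 1)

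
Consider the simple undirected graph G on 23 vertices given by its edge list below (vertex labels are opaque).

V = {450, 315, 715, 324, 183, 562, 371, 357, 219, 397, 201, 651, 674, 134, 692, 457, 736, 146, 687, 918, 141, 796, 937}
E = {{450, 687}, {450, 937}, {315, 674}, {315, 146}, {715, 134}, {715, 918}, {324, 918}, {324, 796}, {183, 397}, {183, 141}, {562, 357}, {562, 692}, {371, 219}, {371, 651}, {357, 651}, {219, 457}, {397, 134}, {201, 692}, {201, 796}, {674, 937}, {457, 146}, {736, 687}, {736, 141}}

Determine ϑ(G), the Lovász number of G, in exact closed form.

23*cos(pi/23)/(cos(pi/23) + 1)

Vertex 141 has 2 neighbors: 183, 736.
Vertex 201 has 2 neighbors: 692, 796.
N(397) = {183, 134}, |N(397)| = 2.
N(796) = {324, 201}, |N(796)| = 2.
deg(v) = 2 for all v (|V|=23); the odd cycle C_{23}.
spec(A) ≈ [2.0, 1.9258, 1.7088, 1.3651, 0.9201, 0.4069, -0.1365, -0.6698, -1.1534, -1.5514, -1.8344, -1.9814] (distinct, 4 d.p.).
λ_max=2, λ_min=-2*cos(pi/23); ϑ = −23·λ_min/(λ_max−λ_min) = 23*cos(pi/23)/(cos(pi/23) + 1).
ϑ(G) ≈ 11.44619361.
Sandwich: α(G)=11 ≤ ϑ(G)=23*cos(pi/23)/(cos(pi/23) + 1) ≤ χ(Ḡ)=12 (both strict).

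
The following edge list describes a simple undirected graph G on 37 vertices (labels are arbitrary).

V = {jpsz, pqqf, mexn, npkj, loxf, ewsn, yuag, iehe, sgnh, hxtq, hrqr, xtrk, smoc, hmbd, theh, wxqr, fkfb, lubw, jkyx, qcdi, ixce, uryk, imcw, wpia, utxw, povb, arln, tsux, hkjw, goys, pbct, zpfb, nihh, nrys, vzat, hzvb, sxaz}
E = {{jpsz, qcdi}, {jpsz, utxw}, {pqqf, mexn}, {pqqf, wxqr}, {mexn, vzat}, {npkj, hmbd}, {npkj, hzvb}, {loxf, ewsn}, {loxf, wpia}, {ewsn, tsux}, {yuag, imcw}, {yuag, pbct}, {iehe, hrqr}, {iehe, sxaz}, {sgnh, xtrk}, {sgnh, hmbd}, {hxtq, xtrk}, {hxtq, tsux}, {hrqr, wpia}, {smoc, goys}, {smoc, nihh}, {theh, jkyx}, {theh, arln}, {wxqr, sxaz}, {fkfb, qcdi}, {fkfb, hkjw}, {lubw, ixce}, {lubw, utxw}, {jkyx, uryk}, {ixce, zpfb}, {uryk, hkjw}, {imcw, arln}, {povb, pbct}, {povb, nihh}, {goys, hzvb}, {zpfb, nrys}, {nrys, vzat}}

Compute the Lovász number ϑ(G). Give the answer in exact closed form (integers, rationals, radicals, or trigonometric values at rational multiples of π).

Vertex povb has 2 neighbors: pbct, nihh.
deg(iehe) = 2; N(iehe) = {hrqr, sxaz}.
deg(uryk) = 2; N(uryk) = {jkyx, hkjw}.
N(vzat) = {mexn, nrys}, |N(vzat)| = 2.
Regular of degree 2 on 37 vertices: connected 2-regular on 37 ⇒ C_{37}.
spec(A) ≈ [2.0, 1.971, 1.886, 1.746, 1.556, 1.321, 1.049, 0.746, 0.421, 0.085, -0.254, -0.586, -0.9, -1.189, -1.444, -1.657, -1.822, -1.935, -1.993] (distinct, 3 d.p.).
With N=37: ϑ(G) = 37·(-(-1)*2*cos(pi/37))/(2−(-2*cos(pi/37))) = 37*cos(pi/37)/(cos(pi/37) + 1).
≈ 18.4666 (to 4 d.p.).
Lovász sandwich 18 ≤ 37*cos(pi/37)/(cos(pi/37) + 1) ≤ 19: both strict.

37*cos(pi/37)/(cos(pi/37) + 1)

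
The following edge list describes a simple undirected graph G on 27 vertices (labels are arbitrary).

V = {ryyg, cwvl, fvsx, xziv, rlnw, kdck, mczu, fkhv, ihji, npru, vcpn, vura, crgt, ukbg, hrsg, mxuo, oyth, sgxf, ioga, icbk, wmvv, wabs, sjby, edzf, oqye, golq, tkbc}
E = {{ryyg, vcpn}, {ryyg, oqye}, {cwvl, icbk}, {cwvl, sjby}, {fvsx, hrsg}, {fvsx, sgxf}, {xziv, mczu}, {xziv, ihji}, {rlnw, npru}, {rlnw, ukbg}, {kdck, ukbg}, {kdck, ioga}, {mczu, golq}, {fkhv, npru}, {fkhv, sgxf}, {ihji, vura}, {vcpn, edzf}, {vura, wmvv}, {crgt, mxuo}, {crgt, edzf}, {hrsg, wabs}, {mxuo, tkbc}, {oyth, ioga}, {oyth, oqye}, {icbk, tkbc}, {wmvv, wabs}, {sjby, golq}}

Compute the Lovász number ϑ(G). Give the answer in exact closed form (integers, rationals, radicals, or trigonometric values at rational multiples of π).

Vertex edzf has 2 neighbors: vcpn, crgt.
N(oqye) = {ryyg, oyth}, |N(oqye)| = 2.
Vertex ihji has 2 neighbors: xziv, vura.
N(oyth) = {ioga, oqye}, |N(oyth)| = 2.
2-regular, N=27; this is C_{27}, the 27-cycle.
Distinct eigenvalues (to 3 d.p.): [2.0, 1.946, 1.787, 1.532, 1.194, 0.792, 0.347, -0.116, -0.574, -1.0, -1.372, -1.671, -1.879, -1.986].
−27·(-2*cos(pi/27)) / ((2)−(-2*cos(pi/27))) = 27*cos(pi/27)/(cos(pi/27) + 1) = ϑ(G).
≈ 13.4542041 (to 7 d.p.).
Sandwich: α(G)=13 ≤ ϑ(G)=27*cos(pi/27)/(cos(pi/27) + 1) ≤ χ(Ḡ)=14 (both strict).

27*cos(pi/27)/(cos(pi/27) + 1)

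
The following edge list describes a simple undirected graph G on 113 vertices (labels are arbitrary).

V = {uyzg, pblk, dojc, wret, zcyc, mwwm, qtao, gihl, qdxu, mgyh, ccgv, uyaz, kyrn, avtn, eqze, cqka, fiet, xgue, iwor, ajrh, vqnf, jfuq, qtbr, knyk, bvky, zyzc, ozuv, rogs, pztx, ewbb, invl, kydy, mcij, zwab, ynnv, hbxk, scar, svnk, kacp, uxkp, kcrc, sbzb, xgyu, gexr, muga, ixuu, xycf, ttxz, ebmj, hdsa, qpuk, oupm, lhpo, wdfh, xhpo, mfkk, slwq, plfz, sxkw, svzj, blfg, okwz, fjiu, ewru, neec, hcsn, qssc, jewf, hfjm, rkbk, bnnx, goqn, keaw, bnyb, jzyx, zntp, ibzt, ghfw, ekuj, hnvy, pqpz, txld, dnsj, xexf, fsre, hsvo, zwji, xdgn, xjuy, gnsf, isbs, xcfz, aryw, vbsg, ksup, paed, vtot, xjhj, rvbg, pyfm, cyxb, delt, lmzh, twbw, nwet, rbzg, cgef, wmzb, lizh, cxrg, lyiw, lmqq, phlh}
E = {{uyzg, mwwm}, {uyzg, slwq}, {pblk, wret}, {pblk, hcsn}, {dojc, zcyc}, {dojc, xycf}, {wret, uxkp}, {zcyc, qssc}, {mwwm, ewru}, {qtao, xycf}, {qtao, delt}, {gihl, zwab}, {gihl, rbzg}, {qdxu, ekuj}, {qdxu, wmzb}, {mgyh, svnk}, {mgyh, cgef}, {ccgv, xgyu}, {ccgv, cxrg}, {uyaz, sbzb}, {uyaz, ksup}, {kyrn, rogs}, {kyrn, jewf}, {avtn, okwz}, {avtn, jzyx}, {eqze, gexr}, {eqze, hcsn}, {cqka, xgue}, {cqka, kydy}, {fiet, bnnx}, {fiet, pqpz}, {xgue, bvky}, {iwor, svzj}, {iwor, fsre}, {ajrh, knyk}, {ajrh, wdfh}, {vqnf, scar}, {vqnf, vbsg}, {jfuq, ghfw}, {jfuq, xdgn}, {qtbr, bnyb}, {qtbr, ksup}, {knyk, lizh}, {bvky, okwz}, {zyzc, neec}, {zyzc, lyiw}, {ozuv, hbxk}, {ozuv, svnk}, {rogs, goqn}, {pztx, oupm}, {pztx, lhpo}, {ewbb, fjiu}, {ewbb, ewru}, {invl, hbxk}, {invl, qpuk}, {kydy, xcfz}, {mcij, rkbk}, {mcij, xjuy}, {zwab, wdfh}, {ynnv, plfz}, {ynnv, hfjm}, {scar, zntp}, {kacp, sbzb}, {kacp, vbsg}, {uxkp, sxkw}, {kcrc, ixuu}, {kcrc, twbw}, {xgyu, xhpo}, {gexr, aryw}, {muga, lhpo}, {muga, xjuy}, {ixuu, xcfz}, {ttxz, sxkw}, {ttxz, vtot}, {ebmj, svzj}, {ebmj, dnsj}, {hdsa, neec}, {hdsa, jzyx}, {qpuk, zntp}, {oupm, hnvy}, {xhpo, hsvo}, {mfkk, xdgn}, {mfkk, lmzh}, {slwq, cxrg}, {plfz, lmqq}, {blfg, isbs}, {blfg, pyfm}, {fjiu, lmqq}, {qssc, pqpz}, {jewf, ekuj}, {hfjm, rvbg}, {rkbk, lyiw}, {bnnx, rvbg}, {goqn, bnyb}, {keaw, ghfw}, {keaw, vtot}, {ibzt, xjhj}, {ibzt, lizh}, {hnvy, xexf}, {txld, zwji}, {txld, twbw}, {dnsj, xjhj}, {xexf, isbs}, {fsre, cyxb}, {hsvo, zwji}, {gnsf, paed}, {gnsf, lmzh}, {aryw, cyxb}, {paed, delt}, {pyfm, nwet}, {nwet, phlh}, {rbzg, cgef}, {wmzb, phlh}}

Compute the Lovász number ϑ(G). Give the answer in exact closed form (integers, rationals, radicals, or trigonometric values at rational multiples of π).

deg(ewbb) = 2; N(ewbb) = {fjiu, ewru}.
Vertex twbw has 2 neighbors: kcrc, txld.
N(zcyc) = {dojc, qssc}, |N(zcyc)| = 2.
N(invl) = {hbxk, qpuk}, |N(invl)| = 2.
deg(v) = 2 for all v (|V|=113); connected 2-regular on 113 ⇒ C_{113}.
spec(A) ≈ [2.0, 1.9969, 1.9876, 1.9722, 1.9507, 1.9232, 1.8897, 1.8504, 1.8054, 1.7548, 1.6987, 1.6374, 1.5711, 1.4999, 1.424, 1.3438, 1.2594, 1.1711, 1.0792, 0.9839, 0.8856, 0.7846, 0.6811, 0.5756, 0.4682, 0.3595, 0.2496, 0.1389, 0.0278, -0.0834, -0.1943, -0.3046, -0.414, -0.5221, -0.6286, -0.7331, -0.8354, -0.9351, -1.0319, -1.1255, -1.2157, -1.3021, -1.3844, -1.4625, -1.5361, -1.6049, -1.6687, -1.7274, -1.7807, -1.8286, -1.8708, -1.9072, -1.9377, -1.9622, -1.9807, -1.993, -1.9992] (distinct, 4 d.p.).
−113·(-2*cos(pi/113)) / ((2)−(-2*cos(pi/113))) = 113*cos(pi/113)/(cos(pi/113) + 1) = ϑ(G).
= 56.489080889… (decimal).
56 ≤ 113*cos(pi/113)/(cos(pi/113) + 1) ≤ 57: both strict.

113*cos(pi/113)/(cos(pi/113) + 1)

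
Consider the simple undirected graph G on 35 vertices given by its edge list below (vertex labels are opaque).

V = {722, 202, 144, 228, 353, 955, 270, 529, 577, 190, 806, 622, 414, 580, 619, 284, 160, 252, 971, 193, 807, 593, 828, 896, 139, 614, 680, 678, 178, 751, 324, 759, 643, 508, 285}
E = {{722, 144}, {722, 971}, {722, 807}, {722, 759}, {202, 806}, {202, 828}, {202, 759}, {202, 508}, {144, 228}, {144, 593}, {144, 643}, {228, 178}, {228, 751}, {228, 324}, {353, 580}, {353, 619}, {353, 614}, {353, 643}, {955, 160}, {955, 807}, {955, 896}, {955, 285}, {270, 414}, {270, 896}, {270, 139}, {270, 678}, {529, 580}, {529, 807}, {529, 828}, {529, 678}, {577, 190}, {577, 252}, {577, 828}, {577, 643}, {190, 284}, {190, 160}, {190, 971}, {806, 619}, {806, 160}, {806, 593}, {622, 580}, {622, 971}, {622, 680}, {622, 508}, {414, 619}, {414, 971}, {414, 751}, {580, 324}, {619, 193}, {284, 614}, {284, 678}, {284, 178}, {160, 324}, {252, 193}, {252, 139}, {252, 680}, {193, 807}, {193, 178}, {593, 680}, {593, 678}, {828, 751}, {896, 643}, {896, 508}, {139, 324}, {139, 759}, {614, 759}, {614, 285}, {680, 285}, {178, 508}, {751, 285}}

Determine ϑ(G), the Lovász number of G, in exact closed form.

15

Vertex 828 has 4 neighbors: 202, 529, 577, 751.
N(678) = {270, 529, 284, 593}, |N(678)| = 4.
Vertex 643 has 4 neighbors: 144, 353, 577, 896.
deg(202) = 4; N(202) = {806, 828, 759, 508}.
35-vertex 4-regular graph: this is K(7,3), the Kneser graph.
The 4 distinct eigenvalues: [4.0, 2.0, -1.0, -3.0].
−35·(-3) / ((4)−(-3)) = 15 = ϑ(G).
ϑ(G) ≈ 15.0000.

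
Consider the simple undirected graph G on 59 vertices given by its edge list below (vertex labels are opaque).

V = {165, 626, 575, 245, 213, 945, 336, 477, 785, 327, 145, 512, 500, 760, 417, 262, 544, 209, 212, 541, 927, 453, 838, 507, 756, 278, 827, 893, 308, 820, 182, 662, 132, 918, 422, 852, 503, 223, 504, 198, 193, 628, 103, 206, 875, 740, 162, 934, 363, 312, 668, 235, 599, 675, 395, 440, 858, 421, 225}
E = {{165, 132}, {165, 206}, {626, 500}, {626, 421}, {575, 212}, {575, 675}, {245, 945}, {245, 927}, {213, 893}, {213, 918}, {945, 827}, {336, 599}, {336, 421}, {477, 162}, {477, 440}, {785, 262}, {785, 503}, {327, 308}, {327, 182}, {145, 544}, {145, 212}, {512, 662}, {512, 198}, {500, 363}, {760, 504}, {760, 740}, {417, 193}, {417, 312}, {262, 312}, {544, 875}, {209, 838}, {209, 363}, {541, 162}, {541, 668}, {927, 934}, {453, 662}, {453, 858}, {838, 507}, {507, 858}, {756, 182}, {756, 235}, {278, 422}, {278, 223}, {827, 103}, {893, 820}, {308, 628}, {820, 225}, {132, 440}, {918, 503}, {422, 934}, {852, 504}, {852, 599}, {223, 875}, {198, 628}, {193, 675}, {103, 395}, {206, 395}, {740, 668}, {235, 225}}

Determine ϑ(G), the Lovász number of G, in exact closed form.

N(541) = {162, 668}, |N(541)| = 2.
Vertex 198 has 2 neighbors: 512, 628.
N(395) = {103, 206}, |N(395)| = 2.
N(336) = {599, 421}, |N(336)| = 2.
2-regular, N=59; this is C_{59}, the 59-cycle.
spec(A) ≈ [2.0, 1.98867, 1.95481, 1.8988, 1.82127, 1.72311, 1.60542, 1.46955, 1.31702, 1.14957, 0.9691, 0.77765, 0.57738, 0.37058, 0.15957, -0.05324, -0.26545, -0.47465, -0.67848, -0.87461, -1.06084, -1.23505, -1.39526, -1.53967, -1.66663, -1.7747, -1.86267, -1.92954, -1.97454, -1.99717] (distinct, 5 d.p.).
−59·(-2*cos(pi/59)) / ((2)−(-2*cos(pi/59))) = 59*cos(pi/59)/(cos(pi/59) + 1) = ϑ(G).
= 29.4790799… (decimal).
Check 29 ≤ 59*cos(pi/59)/(cos(pi/59) + 1) ≤ 30: both strict.

59*cos(pi/59)/(cos(pi/59) + 1)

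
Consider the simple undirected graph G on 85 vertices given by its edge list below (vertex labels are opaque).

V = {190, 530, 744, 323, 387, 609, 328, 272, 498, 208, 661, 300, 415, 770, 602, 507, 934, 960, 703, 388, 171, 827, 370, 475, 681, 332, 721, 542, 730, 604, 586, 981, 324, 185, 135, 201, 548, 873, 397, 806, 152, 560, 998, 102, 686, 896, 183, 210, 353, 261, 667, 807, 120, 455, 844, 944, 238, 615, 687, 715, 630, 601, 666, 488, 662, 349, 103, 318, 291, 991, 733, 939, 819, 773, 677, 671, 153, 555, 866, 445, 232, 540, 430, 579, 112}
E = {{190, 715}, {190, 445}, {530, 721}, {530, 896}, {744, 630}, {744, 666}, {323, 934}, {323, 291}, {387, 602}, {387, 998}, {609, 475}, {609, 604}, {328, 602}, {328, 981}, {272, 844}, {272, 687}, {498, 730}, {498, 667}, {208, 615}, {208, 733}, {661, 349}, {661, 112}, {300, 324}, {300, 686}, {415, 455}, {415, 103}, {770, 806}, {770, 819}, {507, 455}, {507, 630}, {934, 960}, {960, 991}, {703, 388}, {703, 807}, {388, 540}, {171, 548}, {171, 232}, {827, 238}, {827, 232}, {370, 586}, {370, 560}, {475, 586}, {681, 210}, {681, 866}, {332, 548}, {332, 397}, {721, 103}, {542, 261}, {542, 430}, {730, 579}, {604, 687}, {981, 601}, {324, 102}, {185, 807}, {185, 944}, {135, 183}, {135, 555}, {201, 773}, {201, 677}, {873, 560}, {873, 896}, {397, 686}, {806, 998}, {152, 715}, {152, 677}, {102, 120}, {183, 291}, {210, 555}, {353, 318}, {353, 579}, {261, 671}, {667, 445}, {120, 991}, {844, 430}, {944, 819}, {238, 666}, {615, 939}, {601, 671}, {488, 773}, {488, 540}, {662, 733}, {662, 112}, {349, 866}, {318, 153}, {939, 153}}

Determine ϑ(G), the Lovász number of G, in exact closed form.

N(730) = {498, 579}, |N(730)| = 2.
deg(934) = 2; N(934) = {323, 960}.
N(238) = {827, 666}, |N(238)| = 2.
N(773) = {201, 488}, |N(773)| = 2.
2-regular, N=85; this is C_{85}, the 85-cycle.
spec(A) ≈ [2.0, 1.994538, 1.978183, 1.951024, 1.913209, 1.864944, 1.806494, 1.738178, 1.660368, 1.57349, 1.478018, 1.374473, 1.263422, 1.14547, 1.021262, 0.891477, 0.756822, 0.618034, 0.47587, 0.331108, 0.184537, 0.036958, -0.110823, -0.257998, -0.403765, -0.547326, -0.687898, -0.824713, -0.957023, -1.084107, -1.205269, -1.319849, -1.42722, -1.526797, -1.618034, -1.700434, -1.773547, -1.836974, -1.890368, -1.933437, -1.965946, -1.987718, -1.998634] (distinct, 6 d.p.).
−85·(-2*cos(pi/85)) / ((2)−(-2*cos(pi/85))) = 85*cos(pi/85)/(cos(pi/85) + 1) = ϑ(G).
= 42.48548… (decimal).
Lovász sandwich 42 ≤ 85*cos(pi/85)/(cos(pi/85) + 1) ≤ 43: both strict.

85*cos(pi/85)/(cos(pi/85) + 1)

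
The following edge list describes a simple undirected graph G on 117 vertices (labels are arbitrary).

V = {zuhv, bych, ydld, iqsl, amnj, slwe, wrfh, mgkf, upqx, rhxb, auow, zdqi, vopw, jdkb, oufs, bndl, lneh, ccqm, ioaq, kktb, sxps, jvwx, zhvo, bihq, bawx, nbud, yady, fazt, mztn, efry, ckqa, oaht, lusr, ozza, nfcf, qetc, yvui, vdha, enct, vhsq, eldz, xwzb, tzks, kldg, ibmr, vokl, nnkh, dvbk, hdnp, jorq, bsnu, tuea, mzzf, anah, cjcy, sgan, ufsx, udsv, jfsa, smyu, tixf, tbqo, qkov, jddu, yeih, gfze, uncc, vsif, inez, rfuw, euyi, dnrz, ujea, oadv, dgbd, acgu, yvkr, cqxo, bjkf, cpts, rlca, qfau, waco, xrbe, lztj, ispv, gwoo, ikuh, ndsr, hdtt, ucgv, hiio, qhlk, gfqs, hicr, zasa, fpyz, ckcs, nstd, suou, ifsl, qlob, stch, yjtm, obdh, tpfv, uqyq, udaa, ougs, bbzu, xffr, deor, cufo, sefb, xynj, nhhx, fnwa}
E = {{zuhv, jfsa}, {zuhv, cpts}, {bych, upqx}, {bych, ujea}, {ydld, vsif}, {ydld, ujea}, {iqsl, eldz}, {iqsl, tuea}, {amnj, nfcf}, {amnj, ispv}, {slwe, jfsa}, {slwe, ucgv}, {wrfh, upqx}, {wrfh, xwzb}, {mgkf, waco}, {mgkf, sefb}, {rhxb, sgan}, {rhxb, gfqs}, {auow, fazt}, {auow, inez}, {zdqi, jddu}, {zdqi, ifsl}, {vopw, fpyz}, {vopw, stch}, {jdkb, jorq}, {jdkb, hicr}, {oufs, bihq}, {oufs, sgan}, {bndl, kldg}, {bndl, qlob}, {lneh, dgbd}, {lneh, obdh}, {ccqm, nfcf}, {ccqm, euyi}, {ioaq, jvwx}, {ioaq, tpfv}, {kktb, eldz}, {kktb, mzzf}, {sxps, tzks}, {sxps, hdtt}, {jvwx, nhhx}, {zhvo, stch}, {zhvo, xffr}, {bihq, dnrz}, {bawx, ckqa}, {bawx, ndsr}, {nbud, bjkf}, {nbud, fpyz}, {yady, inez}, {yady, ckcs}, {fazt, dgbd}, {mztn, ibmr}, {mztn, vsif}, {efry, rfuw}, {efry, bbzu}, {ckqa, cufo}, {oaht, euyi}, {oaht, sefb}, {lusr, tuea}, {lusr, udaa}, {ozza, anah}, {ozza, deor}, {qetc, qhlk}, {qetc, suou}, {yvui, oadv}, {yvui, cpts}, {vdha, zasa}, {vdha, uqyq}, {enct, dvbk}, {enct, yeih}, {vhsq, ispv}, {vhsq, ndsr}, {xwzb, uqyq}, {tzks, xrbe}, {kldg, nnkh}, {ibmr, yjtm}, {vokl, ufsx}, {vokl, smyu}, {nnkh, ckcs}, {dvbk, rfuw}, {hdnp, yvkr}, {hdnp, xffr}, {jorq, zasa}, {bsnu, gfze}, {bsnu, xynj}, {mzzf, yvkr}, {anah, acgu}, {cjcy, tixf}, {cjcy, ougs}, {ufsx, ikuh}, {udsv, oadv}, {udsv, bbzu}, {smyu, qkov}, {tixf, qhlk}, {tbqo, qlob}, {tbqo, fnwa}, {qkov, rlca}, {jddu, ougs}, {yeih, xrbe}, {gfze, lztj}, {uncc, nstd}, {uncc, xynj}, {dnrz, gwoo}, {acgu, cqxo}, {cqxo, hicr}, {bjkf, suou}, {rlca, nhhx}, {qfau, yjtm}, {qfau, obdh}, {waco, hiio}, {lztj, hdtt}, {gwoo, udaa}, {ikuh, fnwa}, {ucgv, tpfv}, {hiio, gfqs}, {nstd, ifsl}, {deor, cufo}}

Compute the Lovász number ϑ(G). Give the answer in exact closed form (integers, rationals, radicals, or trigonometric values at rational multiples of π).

117*cos(pi/117)/(cos(pi/117) + 1)

Vertex ccqm has 2 neighbors: nfcf, euyi.
N(sefb) = {mgkf, oaht}, |N(sefb)| = 2.
deg(ufsx) = 2; N(ufsx) = {vokl, ikuh}.
Vertex iqsl has 2 neighbors: eldz, tuea.
deg(v) = 2 for all v (|V|=117); this is C_{117}, the 117-cycle.
A has 59 distinct eigenvalues ≈ [2.0, 1.99712, 1.98848, 1.9741, 1.95403, 1.92833, 1.89707, 1.86034, 1.81825, 1.77091, 1.71847, 1.66107, 1.59889, 1.53209, 1.46087, 1.38545, 1.30603, 1.22284, 1.13613, 1.04614, 0.95314, 0.85739, 0.75916, 0.65875, 0.55643, 0.45252, 0.3473, 0.24107, 0.13416, 0.02685, -0.08053, -0.18768, -0.29429, -0.40005, -0.50466, -0.60781, -0.70921, -0.80856, -0.90559, -1.0, -1.09153, -1.17991, -1.26489, -1.34622, -1.42367, -1.49702, -1.56605, -1.63057, -1.69038, -1.74532, -1.79523, -1.83996, -1.87939, -1.91339, -1.94188, -1.96478, -1.982, -1.99351, -1.99928].
With N=117: ϑ(G) = 117·(-(-1)*2*cos(pi/117))/(2−(-2*cos(pi/117))) = 117*cos(pi/117)/(cos(pi/117) + 1).
Numerically 58.48945428.
α=58, χ(Ḡ)=59; ϑ=117*cos(pi/117)/(cos(pi/117) + 1) lies between (both strict).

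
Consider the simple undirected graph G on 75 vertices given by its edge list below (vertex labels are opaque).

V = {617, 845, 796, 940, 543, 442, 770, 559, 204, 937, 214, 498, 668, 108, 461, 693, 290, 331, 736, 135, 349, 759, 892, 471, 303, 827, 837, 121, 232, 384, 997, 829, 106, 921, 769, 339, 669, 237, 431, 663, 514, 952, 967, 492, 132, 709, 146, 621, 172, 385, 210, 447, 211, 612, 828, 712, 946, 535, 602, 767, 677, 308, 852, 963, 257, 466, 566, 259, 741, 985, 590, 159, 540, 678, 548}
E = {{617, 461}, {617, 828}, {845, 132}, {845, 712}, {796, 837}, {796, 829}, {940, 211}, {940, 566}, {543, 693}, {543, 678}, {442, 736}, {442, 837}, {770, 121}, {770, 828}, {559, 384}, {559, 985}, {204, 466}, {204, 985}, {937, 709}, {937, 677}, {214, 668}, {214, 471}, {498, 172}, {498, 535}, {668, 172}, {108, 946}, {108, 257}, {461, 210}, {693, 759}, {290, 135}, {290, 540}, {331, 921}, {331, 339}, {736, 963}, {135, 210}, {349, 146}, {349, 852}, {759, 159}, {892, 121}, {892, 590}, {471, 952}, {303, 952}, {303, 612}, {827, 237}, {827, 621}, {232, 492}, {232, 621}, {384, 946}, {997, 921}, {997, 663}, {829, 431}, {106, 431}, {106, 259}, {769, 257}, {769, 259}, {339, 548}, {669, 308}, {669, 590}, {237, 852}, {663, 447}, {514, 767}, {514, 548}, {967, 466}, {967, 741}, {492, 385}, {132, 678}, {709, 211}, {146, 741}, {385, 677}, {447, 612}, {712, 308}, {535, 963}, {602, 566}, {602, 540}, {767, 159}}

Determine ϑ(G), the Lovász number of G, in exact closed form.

75*cos(pi/75)/(cos(pi/75) + 1)

deg(204) = 2; N(204) = {466, 985}.
deg(997) = 2; N(997) = {921, 663}.
N(617) = {461, 828}, |N(617)| = 2.
Vertex 121 has 2 neighbors: 770, 892.
Every vertex has degree 2 (N=75); connected 2-regular on 75 ⇒ C_{75}.
A has 38 distinct eigenvalues ≈ [2.0, 1.992986, 1.971992, 1.937166, 1.888753, 1.827091, 1.752613, 1.665842, 1.567387, 1.457937, 1.338261, 1.209198, 1.071654, 0.926592, 0.775031, 0.618034, 0.456702, 0.292166, 0.125581, -0.041885, -0.209057, -0.374763, -0.53784, -0.697144, -0.851559, -1.0, -1.141427, -1.274848, -1.399327, -1.51399, -1.618034, -1.710729, -1.791424, -1.859553, -1.914639, -1.956295, -1.984229, -1.998246].
Lovász: ϑ = −75(-2*cos(pi/75))/(2+-(-1)*2*cos(pi/75)) = 75*cos(pi/75)/(cos(pi/75) + 1).
≈ 37.483546 (to 6 d.p.).
Lovász sandwich 37 ≤ 75*cos(pi/75)/(cos(pi/75) + 1) ≤ 38: both strict.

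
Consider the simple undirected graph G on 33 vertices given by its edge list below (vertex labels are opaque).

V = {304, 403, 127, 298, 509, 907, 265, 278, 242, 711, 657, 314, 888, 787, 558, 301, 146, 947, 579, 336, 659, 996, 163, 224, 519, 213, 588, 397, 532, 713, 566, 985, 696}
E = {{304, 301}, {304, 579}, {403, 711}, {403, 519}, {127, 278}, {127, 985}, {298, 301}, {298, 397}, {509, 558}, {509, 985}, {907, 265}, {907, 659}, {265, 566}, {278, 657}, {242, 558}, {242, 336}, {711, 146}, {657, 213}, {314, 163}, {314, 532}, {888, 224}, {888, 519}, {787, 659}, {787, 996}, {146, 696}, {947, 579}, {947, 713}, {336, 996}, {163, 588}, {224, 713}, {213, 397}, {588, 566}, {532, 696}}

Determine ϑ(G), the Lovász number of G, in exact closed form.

33*cos(pi/33)/(cos(pi/33) + 1)

deg(242) = 2; N(242) = {558, 336}.
N(532) = {314, 696}, |N(532)| = 2.
N(696) = {146, 532}, |N(696)| = 2.
N(301) = {304, 298}, |N(301)| = 2.
Every vertex has degree 2 (N=33); connected 2-regular on 33 ⇒ C_{33}.
Distinct eigenvalues (to 6 d.p.): [2.0, 1.963857, 1.856736, 1.682507, 1.447468, 1.160114, 0.83083, 0.471518, 0.095164, -0.28463, -0.654136, -1.0, -1.309721, -1.572106, -1.777671, -1.918986, -1.990944].
Lovász (edge-transitive): ϑ = −33·(-2*cos(pi/33))/((2)−(-2*cos(pi/33))) = 33*cos(pi/33)/(cos(pi/33) + 1).
≈ 16.46255859 (to 8 d.p.).
Check 16 ≤ 33*cos(pi/33)/(cos(pi/33) + 1) ≤ 17: both strict.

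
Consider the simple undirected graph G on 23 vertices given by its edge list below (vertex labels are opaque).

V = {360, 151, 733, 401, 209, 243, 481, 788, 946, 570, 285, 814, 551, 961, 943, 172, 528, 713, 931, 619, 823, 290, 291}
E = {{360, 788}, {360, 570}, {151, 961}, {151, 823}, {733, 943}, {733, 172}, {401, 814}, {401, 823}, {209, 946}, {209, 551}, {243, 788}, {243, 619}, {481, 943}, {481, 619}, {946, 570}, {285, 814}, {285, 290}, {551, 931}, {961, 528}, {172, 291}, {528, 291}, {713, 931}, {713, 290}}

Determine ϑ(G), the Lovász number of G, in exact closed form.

N(823) = {151, 401}, |N(823)| = 2.
deg(961) = 2; N(961) = {151, 528}.
Vertex 931 has 2 neighbors: 551, 713.
deg(151) = 2; N(151) = {961, 823}.
2-regular, N=23; a single 23-cycle (edge-transitive).
Distinct eigenvalues (to 3 d.p.): [2.0, 1.926, 1.709, 1.365, 0.92, 0.407, -0.136, -0.67, -1.153, -1.551, -1.834, -1.981].
λ_max=2, λ_min=-2*cos(pi/23); ϑ = −23·λ_min/(λ_max−λ_min) = 23*cos(pi/23)/(cos(pi/23) + 1).
Numerically 11.4462.
Sandwich: α(G)=11 ≤ ϑ(G)=23*cos(pi/23)/(cos(pi/23) + 1) ≤ χ(Ḡ)=12 (both strict).

23*cos(pi/23)/(cos(pi/23) + 1)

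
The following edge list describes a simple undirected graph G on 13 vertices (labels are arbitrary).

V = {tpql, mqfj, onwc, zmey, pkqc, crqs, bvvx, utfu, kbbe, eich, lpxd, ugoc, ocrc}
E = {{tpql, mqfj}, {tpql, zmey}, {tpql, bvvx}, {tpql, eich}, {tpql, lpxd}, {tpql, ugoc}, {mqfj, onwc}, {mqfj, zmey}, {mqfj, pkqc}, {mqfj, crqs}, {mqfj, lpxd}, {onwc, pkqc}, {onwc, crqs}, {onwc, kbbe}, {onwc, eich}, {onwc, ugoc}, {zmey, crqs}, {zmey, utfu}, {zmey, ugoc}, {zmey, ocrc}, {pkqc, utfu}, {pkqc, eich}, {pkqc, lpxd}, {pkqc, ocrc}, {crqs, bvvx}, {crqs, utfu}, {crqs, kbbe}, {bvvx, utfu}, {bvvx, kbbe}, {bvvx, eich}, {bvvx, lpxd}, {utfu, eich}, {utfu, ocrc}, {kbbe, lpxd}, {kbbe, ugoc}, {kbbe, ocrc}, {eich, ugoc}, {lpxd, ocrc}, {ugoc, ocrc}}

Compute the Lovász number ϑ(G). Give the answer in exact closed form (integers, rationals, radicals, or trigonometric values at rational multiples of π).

sqrt(13)

Vertex mqfj has 6 neighbors: tpql, onwc, zmey, pkqc, crqs, lpxd.
N(onwc) = {mqfj, pkqc, crqs, kbbe, eich, ugoc}, |N(onwc)| = 6.
Vertex ocrc has 6 neighbors: zmey, pkqc, utfu, kbbe, lpxd, ugoc.
N(ugoc) = {tpql, onwc, zmey, kbbe, eich, ocrc}, |N(ugoc)| = 6.
Every vertex has degree 6 (N=13); SR(13,6,2,3) — a Paley graph.
Distinct eigenvalues (to 5 d.p.): [6.0, 1.30278, -2.30278].
−13·(-sqrt(13)/2 - 1/2) / ((6)−(-sqrt(13)/2 - 1/2)) = sqrt(13) = ϑ(G).
Numerically 3.6056.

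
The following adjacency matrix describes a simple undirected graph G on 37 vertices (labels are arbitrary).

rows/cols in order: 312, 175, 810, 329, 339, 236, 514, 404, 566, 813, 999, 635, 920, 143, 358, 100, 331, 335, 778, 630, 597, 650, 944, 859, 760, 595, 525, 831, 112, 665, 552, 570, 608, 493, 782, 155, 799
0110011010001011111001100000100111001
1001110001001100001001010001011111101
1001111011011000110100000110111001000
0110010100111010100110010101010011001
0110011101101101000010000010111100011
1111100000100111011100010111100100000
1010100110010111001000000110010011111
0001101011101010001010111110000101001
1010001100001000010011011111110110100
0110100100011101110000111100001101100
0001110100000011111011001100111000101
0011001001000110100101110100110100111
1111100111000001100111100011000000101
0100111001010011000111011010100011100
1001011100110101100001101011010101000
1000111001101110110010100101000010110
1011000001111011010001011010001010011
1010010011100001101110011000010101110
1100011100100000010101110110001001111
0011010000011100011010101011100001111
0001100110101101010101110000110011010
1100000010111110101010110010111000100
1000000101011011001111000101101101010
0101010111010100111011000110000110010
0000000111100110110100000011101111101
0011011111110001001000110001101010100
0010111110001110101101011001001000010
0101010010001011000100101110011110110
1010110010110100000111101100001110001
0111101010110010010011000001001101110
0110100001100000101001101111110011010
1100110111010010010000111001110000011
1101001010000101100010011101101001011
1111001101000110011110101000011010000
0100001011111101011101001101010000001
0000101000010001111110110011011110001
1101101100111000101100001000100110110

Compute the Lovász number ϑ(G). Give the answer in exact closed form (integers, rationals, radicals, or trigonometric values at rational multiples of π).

deg(799) = 18; N(799) = {312, 175, 329, 339, 514, 404, 999, 635, 920, 331, 778, 630, 760, 112, 570, 608, 782, 155}.
N(570) = {312, 175, 339, 236, 404, 566, 813, 635, 358, 335, 944, 859, 760, 831, 112, 665, 155, 799}, |N(570)| = 18.
deg(236) = 18; N(236) = {312, 175, 810, 329, 339, 999, 143, 358, 100, 335, 778, 630, 859, 595, 525, 831, 112, 570}.
Vertex 525 has 18 neighbors: 810, 339, 236, 514, 404, 566, 920, 143, 358, 331, 778, 630, 650, 859, 760, 831, 552, 155.
18-regular, N=37; strongly regular (37,18,8,9).
spec(A) ≈ [18.0, 2.541, -3.541] (distinct, 3 d.p.).
λ_max=18, λ_min=-sqrt(37)/2 - 1/2; ϑ = −37·λ_min/(λ_max−λ_min) = sqrt(37).
= 6.082763… (decimal).

sqrt(37)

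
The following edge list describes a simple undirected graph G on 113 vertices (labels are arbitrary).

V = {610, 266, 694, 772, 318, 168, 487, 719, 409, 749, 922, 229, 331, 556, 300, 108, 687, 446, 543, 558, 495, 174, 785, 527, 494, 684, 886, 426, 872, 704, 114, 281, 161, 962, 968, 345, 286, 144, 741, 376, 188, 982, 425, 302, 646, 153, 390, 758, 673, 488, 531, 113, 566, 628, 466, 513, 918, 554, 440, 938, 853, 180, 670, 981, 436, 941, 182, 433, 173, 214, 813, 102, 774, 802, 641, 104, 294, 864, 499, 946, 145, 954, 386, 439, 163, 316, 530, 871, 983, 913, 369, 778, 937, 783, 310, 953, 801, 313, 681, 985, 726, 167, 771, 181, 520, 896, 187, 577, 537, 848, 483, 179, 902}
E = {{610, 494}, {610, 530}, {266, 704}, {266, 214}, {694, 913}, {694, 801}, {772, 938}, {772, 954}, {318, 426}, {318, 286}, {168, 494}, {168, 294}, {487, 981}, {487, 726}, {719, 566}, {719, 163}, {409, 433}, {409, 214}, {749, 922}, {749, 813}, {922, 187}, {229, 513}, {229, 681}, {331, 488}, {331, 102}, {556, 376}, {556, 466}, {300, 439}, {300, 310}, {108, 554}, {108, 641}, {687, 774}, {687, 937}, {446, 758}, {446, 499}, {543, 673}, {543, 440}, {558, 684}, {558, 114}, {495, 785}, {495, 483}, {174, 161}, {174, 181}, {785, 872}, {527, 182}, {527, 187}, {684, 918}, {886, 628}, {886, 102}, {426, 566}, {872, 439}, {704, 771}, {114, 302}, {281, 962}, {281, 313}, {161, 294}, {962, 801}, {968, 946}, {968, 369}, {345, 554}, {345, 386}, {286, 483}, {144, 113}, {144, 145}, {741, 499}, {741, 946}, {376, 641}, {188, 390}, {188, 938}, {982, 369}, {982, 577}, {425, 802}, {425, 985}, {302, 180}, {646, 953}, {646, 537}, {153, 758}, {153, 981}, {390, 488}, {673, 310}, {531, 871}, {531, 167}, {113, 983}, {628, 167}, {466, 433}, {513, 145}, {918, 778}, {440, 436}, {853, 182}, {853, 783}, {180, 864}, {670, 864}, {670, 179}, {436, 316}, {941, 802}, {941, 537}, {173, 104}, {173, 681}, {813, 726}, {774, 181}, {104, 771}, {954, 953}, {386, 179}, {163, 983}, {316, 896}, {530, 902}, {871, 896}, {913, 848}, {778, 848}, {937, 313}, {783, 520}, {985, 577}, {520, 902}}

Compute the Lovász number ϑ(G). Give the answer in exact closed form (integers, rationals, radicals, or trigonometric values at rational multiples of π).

N(214) = {266, 409}, |N(214)| = 2.
Vertex 749 has 2 neighbors: 922, 813.
N(687) = {774, 937}, |N(687)| = 2.
deg(918) = 2; N(918) = {684, 778}.
Regular of degree 2 on 113 vertices: this is C_{113}, the 113-cycle.
Distinct eigenvalues (to 5 d.p.): [2.0, 1.99691, 1.98765, 1.97224, 1.95074, 1.9232, 1.88973, 1.85041, 1.80537, 1.75475, 1.69871, 1.63742, 1.57106, 1.49985, 1.42401, 1.34376, 1.25936, 1.17107, 1.07915, 0.98391, 0.88562, 0.78459, 0.68114, 0.57558, 0.46824, 0.35946, 0.24956, 0.1389, 0.0278, -0.08338, -0.1943, -0.30463, -0.41401, -0.52211, -0.6286, -0.73315, -0.83543, -0.93512, -1.03193, -1.12555, -1.21568, -1.30206, -1.38442, -1.4625, -1.53605, -1.60486, -1.66871, -1.7274, -1.78075, -1.8286, -1.87079, -1.9072, -1.93772, -1.96225, -1.98071, -1.99305, -1.99923].
−113·(-2*cos(pi/113)) / ((2)−(-2*cos(pi/113))) = 113*cos(pi/113)/(cos(pi/113) + 1) = ϑ(G).
Numerically 56.489081.
Check 56 ≤ 113*cos(pi/113)/(cos(pi/113) + 1) ≤ 57: both strict.

113*cos(pi/113)/(cos(pi/113) + 1)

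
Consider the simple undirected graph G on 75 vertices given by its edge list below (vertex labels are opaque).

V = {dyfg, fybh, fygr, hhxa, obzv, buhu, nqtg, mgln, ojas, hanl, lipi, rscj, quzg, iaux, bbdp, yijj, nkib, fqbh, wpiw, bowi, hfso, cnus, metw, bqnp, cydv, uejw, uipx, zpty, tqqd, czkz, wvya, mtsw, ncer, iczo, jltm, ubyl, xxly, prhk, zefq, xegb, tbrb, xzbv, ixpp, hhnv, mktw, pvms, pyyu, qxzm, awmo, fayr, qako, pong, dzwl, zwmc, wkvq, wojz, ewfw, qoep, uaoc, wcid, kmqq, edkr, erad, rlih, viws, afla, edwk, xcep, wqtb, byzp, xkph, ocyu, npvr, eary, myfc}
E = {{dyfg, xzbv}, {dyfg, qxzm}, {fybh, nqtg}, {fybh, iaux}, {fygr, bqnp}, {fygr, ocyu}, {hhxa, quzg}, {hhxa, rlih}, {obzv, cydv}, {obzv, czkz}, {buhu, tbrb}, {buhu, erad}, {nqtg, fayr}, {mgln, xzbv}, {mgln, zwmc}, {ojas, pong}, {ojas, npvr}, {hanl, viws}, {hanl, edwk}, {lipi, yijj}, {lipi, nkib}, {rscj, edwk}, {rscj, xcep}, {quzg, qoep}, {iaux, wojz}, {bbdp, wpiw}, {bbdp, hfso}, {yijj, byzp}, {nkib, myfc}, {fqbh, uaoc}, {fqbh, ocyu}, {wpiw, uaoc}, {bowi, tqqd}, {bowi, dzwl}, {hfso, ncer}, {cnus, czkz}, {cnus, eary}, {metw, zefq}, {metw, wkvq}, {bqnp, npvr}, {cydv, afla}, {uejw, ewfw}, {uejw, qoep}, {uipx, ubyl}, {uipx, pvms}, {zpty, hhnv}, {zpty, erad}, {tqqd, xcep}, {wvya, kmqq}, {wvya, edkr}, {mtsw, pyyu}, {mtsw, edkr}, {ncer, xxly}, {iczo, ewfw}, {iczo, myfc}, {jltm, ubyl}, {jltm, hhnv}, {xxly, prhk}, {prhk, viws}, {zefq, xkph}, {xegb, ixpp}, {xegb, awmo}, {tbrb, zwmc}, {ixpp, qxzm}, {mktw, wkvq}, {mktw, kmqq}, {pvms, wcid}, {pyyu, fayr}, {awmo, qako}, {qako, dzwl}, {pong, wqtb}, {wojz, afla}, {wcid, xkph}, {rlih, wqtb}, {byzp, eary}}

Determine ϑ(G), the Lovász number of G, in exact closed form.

75*cos(pi/75)/(cos(pi/75) + 1)

Vertex jltm has 2 neighbors: ubyl, hhnv.
deg(pvms) = 2; N(pvms) = {uipx, wcid}.
N(rlih) = {hhxa, wqtb}, |N(rlih)| = 2.
N(iaux) = {fybh, wojz}, |N(iaux)| = 2.
75-vertex 2-regular graph: the odd cycle C_{75}.
The 38 distinct eigenvalues: [2.0, 1.992986, 1.971992, 1.937166, 1.888753, 1.827091, 1.752613, 1.665842, 1.567387, 1.457937, 1.338261, 1.209198, 1.071654, 0.926592, 0.775031, 0.618034, 0.456702, 0.292166, 0.125581, -0.041885, -0.209057, -0.374763, -0.53784, -0.697144, -0.851559, -1.0, -1.141427, -1.274848, -1.399327, -1.51399, -1.618034, -1.710729, -1.791424, -1.859553, -1.914639, -1.956295, -1.984229, -1.998246].
Lovász: ϑ = −75(-2*cos(pi/75))/(2+-(-1)*2*cos(pi/75)) = 75*cos(pi/75)/(cos(pi/75) + 1).
ϑ(G) ≈ 37.4835458.
37 ≤ 75*cos(pi/75)/(cos(pi/75) + 1) ≤ 38: both strict.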